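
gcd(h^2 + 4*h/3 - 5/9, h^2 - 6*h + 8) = 1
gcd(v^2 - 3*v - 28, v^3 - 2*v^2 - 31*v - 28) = v^2 - 3*v - 28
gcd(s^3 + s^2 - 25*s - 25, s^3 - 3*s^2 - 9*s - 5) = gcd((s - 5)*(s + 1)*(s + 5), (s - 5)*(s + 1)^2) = s^2 - 4*s - 5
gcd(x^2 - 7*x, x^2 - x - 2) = 1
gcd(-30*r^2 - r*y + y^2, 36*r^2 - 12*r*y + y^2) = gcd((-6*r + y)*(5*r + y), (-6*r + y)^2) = -6*r + y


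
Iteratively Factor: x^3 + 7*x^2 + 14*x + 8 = (x + 4)*(x^2 + 3*x + 2) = (x + 2)*(x + 4)*(x + 1)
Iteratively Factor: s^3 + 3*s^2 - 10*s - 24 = (s + 2)*(s^2 + s - 12) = (s + 2)*(s + 4)*(s - 3)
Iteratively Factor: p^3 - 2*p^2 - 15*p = (p - 5)*(p^2 + 3*p) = (p - 5)*(p + 3)*(p)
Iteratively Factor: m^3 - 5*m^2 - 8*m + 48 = (m - 4)*(m^2 - m - 12) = (m - 4)*(m + 3)*(m - 4)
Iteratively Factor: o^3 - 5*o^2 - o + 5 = (o + 1)*(o^2 - 6*o + 5) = (o - 1)*(o + 1)*(o - 5)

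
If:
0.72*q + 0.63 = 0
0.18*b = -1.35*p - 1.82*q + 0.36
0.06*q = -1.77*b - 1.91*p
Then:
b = -1.79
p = 1.68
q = -0.88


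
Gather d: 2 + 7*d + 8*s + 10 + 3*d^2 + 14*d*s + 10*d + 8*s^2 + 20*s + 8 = 3*d^2 + d*(14*s + 17) + 8*s^2 + 28*s + 20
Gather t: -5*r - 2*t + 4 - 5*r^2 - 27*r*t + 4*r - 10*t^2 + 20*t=-5*r^2 - r - 10*t^2 + t*(18 - 27*r) + 4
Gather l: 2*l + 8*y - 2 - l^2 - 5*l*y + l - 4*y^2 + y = -l^2 + l*(3 - 5*y) - 4*y^2 + 9*y - 2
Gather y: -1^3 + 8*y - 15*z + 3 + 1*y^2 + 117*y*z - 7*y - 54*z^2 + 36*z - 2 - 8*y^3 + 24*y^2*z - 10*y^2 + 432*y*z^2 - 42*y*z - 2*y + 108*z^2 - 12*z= -8*y^3 + y^2*(24*z - 9) + y*(432*z^2 + 75*z - 1) + 54*z^2 + 9*z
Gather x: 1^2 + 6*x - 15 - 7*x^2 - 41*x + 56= -7*x^2 - 35*x + 42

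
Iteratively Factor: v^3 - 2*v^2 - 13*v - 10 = (v - 5)*(v^2 + 3*v + 2) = (v - 5)*(v + 1)*(v + 2)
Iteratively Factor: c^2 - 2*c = (c)*(c - 2)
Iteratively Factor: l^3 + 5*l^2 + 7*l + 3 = (l + 1)*(l^2 + 4*l + 3) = (l + 1)^2*(l + 3)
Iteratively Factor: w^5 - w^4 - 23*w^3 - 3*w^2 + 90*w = (w - 5)*(w^4 + 4*w^3 - 3*w^2 - 18*w) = w*(w - 5)*(w^3 + 4*w^2 - 3*w - 18) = w*(w - 5)*(w + 3)*(w^2 + w - 6) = w*(w - 5)*(w + 3)^2*(w - 2)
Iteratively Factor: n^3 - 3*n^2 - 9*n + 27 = (n - 3)*(n^2 - 9) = (n - 3)*(n + 3)*(n - 3)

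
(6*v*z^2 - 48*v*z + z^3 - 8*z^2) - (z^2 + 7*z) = 6*v*z^2 - 48*v*z + z^3 - 9*z^2 - 7*z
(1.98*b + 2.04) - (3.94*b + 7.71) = -1.96*b - 5.67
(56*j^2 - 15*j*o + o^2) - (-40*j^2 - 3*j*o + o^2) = 96*j^2 - 12*j*o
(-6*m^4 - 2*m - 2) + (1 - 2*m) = -6*m^4 - 4*m - 1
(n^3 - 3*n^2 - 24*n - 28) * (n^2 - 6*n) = n^5 - 9*n^4 - 6*n^3 + 116*n^2 + 168*n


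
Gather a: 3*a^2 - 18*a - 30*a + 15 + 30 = 3*a^2 - 48*a + 45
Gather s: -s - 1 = -s - 1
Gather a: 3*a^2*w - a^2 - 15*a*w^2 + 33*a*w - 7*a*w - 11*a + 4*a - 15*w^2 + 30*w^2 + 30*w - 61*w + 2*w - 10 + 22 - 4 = a^2*(3*w - 1) + a*(-15*w^2 + 26*w - 7) + 15*w^2 - 29*w + 8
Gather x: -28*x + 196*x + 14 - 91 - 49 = 168*x - 126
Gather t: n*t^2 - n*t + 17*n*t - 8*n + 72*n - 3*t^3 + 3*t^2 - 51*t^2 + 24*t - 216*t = 64*n - 3*t^3 + t^2*(n - 48) + t*(16*n - 192)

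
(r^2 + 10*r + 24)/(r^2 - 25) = (r^2 + 10*r + 24)/(r^2 - 25)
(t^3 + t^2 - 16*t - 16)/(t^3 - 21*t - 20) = (t - 4)/(t - 5)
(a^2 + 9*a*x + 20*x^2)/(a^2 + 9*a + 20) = (a^2 + 9*a*x + 20*x^2)/(a^2 + 9*a + 20)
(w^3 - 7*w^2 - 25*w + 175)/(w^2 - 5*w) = w - 2 - 35/w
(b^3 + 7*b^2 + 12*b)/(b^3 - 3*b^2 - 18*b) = (b + 4)/(b - 6)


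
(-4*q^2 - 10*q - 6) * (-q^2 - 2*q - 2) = 4*q^4 + 18*q^3 + 34*q^2 + 32*q + 12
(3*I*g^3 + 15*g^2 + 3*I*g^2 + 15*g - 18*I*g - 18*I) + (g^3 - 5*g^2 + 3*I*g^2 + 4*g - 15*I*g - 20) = g^3 + 3*I*g^3 + 10*g^2 + 6*I*g^2 + 19*g - 33*I*g - 20 - 18*I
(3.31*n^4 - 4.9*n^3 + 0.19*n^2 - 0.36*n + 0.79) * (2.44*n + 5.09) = 8.0764*n^5 + 4.8919*n^4 - 24.4774*n^3 + 0.0887*n^2 + 0.0952000000000002*n + 4.0211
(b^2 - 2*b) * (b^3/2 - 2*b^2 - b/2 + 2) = b^5/2 - 3*b^4 + 7*b^3/2 + 3*b^2 - 4*b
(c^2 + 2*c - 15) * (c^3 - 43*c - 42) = c^5 + 2*c^4 - 58*c^3 - 128*c^2 + 561*c + 630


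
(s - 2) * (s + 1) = s^2 - s - 2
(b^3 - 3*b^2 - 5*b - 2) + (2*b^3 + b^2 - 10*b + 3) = 3*b^3 - 2*b^2 - 15*b + 1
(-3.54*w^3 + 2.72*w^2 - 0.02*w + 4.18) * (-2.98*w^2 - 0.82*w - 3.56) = 10.5492*w^5 - 5.2028*w^4 + 10.4316*w^3 - 22.1232*w^2 - 3.3564*w - 14.8808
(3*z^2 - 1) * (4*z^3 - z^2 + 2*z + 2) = 12*z^5 - 3*z^4 + 2*z^3 + 7*z^2 - 2*z - 2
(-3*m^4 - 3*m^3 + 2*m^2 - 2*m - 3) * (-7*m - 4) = 21*m^5 + 33*m^4 - 2*m^3 + 6*m^2 + 29*m + 12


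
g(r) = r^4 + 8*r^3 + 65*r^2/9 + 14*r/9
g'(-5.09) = 22.34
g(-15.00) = 25226.67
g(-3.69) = -123.95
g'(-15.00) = -8315.11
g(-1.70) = -12.72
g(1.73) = 74.69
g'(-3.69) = 74.07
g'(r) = 4*r^3 + 24*r^2 + 130*r/9 + 14/9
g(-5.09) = -204.55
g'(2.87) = 335.26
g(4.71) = 1495.58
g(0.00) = 0.00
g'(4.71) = 1019.96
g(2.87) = 320.92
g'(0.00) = 1.56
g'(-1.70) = 26.71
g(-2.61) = -50.69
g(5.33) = 2231.89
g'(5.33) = 1366.04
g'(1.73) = 119.08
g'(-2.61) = 56.23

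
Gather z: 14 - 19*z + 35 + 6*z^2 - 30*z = 6*z^2 - 49*z + 49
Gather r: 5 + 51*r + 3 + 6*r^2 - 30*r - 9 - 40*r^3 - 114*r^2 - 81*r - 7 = -40*r^3 - 108*r^2 - 60*r - 8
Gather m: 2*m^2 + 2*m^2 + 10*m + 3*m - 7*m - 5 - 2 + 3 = 4*m^2 + 6*m - 4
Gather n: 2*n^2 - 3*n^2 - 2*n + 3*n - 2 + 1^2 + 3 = -n^2 + n + 2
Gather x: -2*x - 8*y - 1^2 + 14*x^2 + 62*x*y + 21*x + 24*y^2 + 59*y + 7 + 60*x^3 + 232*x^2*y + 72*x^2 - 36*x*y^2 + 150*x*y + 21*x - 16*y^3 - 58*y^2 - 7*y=60*x^3 + x^2*(232*y + 86) + x*(-36*y^2 + 212*y + 40) - 16*y^3 - 34*y^2 + 44*y + 6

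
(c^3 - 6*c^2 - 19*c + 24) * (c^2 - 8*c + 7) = c^5 - 14*c^4 + 36*c^3 + 134*c^2 - 325*c + 168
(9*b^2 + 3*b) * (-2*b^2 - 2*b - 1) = -18*b^4 - 24*b^3 - 15*b^2 - 3*b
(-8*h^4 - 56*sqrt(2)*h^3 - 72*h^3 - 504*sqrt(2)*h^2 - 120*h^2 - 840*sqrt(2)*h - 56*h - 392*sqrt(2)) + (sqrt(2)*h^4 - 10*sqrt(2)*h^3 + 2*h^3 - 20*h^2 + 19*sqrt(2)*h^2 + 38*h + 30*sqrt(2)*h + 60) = -8*h^4 + sqrt(2)*h^4 - 66*sqrt(2)*h^3 - 70*h^3 - 485*sqrt(2)*h^2 - 140*h^2 - 810*sqrt(2)*h - 18*h - 392*sqrt(2) + 60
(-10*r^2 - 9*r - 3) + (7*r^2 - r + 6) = -3*r^2 - 10*r + 3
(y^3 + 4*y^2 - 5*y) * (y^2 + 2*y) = y^5 + 6*y^4 + 3*y^3 - 10*y^2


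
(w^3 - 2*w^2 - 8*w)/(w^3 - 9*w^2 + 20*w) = (w + 2)/(w - 5)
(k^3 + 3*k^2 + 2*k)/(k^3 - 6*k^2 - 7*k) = (k + 2)/(k - 7)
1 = 1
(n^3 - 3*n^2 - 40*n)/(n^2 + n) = (n^2 - 3*n - 40)/(n + 1)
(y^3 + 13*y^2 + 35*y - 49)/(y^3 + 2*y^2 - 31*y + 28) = (y + 7)/(y - 4)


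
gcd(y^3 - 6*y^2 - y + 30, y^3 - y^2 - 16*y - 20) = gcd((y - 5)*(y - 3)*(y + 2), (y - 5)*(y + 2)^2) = y^2 - 3*y - 10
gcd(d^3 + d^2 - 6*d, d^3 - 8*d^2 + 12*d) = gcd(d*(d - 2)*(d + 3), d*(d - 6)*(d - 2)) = d^2 - 2*d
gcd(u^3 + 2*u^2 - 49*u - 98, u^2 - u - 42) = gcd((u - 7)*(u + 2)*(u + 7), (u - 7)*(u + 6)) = u - 7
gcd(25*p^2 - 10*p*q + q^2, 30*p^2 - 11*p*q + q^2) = 5*p - q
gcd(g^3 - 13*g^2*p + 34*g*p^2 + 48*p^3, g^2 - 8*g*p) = -g + 8*p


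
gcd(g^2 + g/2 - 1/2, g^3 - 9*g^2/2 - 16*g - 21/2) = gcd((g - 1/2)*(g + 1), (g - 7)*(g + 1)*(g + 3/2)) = g + 1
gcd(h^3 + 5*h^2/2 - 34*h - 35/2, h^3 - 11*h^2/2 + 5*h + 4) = h + 1/2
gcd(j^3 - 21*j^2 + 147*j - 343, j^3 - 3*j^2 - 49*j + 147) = j - 7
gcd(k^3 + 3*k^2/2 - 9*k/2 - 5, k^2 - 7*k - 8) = k + 1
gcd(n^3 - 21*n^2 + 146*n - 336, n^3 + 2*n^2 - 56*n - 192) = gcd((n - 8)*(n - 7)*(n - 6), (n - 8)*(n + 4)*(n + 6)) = n - 8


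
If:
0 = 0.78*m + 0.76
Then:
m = -0.97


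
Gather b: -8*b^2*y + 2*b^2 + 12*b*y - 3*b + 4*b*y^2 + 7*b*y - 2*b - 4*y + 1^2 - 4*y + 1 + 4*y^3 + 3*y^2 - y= b^2*(2 - 8*y) + b*(4*y^2 + 19*y - 5) + 4*y^3 + 3*y^2 - 9*y + 2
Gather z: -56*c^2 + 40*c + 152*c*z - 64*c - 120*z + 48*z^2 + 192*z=-56*c^2 - 24*c + 48*z^2 + z*(152*c + 72)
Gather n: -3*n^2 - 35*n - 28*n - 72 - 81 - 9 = -3*n^2 - 63*n - 162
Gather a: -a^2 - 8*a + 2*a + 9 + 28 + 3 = -a^2 - 6*a + 40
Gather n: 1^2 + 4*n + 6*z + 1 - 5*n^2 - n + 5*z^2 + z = -5*n^2 + 3*n + 5*z^2 + 7*z + 2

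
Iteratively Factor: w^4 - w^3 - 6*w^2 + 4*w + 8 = (w - 2)*(w^3 + w^2 - 4*w - 4) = (w - 2)*(w + 1)*(w^2 - 4) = (w - 2)*(w + 1)*(w + 2)*(w - 2)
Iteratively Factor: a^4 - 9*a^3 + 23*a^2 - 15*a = (a - 3)*(a^3 - 6*a^2 + 5*a) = (a - 3)*(a - 1)*(a^2 - 5*a) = (a - 5)*(a - 3)*(a - 1)*(a)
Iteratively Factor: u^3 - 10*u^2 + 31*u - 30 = (u - 3)*(u^2 - 7*u + 10) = (u - 5)*(u - 3)*(u - 2)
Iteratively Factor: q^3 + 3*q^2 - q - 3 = (q + 3)*(q^2 - 1) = (q + 1)*(q + 3)*(q - 1)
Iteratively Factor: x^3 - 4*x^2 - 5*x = (x)*(x^2 - 4*x - 5) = x*(x + 1)*(x - 5)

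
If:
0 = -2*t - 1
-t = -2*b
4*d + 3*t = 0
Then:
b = -1/4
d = 3/8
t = -1/2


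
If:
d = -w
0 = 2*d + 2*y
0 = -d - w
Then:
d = -y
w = y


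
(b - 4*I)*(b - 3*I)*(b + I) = b^3 - 6*I*b^2 - 5*b - 12*I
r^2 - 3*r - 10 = (r - 5)*(r + 2)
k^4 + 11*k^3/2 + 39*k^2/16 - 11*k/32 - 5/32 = (k - 1/4)*(k + 1/4)*(k + 1/2)*(k + 5)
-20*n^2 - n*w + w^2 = (-5*n + w)*(4*n + w)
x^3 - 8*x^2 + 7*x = x*(x - 7)*(x - 1)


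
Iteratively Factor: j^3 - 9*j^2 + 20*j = (j)*(j^2 - 9*j + 20) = j*(j - 5)*(j - 4)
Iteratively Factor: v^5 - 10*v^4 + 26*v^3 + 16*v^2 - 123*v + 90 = (v - 1)*(v^4 - 9*v^3 + 17*v^2 + 33*v - 90) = (v - 3)*(v - 1)*(v^3 - 6*v^2 - v + 30) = (v - 3)^2*(v - 1)*(v^2 - 3*v - 10) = (v - 3)^2*(v - 1)*(v + 2)*(v - 5)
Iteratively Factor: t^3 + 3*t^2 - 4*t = (t + 4)*(t^2 - t) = (t - 1)*(t + 4)*(t)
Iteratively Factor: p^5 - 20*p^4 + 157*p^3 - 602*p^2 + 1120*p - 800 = (p - 5)*(p^4 - 15*p^3 + 82*p^2 - 192*p + 160) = (p - 5)^2*(p^3 - 10*p^2 + 32*p - 32) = (p - 5)^2*(p - 2)*(p^2 - 8*p + 16) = (p - 5)^2*(p - 4)*(p - 2)*(p - 4)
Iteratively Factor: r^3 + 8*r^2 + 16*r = (r + 4)*(r^2 + 4*r) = (r + 4)^2*(r)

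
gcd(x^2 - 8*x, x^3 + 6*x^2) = x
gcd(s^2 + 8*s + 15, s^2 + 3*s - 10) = s + 5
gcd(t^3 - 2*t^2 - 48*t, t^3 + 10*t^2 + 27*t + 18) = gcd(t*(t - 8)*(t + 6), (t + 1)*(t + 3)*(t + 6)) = t + 6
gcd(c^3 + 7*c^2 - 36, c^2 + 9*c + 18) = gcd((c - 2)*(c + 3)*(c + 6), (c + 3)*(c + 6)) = c^2 + 9*c + 18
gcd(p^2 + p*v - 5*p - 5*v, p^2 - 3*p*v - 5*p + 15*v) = p - 5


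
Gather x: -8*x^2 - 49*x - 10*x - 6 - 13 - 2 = -8*x^2 - 59*x - 21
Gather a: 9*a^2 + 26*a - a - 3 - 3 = 9*a^2 + 25*a - 6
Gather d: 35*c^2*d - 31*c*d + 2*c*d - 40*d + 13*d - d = d*(35*c^2 - 29*c - 28)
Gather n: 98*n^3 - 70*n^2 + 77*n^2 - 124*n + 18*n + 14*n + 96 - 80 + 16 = 98*n^3 + 7*n^2 - 92*n + 32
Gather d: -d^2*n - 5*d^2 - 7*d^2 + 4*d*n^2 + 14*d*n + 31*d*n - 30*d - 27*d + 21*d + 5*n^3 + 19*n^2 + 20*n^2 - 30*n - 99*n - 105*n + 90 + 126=d^2*(-n - 12) + d*(4*n^2 + 45*n - 36) + 5*n^3 + 39*n^2 - 234*n + 216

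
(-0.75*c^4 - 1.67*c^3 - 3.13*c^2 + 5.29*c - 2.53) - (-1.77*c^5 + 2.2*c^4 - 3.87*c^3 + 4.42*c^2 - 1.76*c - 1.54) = 1.77*c^5 - 2.95*c^4 + 2.2*c^3 - 7.55*c^2 + 7.05*c - 0.99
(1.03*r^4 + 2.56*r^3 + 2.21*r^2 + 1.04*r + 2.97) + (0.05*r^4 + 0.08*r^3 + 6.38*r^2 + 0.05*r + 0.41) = 1.08*r^4 + 2.64*r^3 + 8.59*r^2 + 1.09*r + 3.38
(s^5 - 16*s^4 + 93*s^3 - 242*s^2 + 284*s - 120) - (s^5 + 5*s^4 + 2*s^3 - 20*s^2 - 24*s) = -21*s^4 + 91*s^3 - 222*s^2 + 308*s - 120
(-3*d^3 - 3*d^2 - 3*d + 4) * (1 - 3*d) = 9*d^4 + 6*d^3 + 6*d^2 - 15*d + 4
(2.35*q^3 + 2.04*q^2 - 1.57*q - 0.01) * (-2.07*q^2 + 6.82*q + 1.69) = -4.8645*q^5 + 11.8042*q^4 + 21.1342*q^3 - 7.2391*q^2 - 2.7215*q - 0.0169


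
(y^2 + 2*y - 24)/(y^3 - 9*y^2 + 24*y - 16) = (y + 6)/(y^2 - 5*y + 4)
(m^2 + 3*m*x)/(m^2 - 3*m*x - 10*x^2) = m*(-m - 3*x)/(-m^2 + 3*m*x + 10*x^2)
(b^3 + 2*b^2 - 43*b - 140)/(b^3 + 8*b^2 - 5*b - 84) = (b^2 - 2*b - 35)/(b^2 + 4*b - 21)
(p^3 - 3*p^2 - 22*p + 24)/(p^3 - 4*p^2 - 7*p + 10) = (p^2 - 2*p - 24)/(p^2 - 3*p - 10)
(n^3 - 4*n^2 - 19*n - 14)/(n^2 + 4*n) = (n^3 - 4*n^2 - 19*n - 14)/(n*(n + 4))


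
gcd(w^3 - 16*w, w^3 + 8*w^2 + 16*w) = w^2 + 4*w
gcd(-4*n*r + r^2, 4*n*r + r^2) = r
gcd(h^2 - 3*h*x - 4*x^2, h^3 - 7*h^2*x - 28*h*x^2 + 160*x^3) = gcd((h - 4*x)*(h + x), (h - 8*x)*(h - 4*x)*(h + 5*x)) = -h + 4*x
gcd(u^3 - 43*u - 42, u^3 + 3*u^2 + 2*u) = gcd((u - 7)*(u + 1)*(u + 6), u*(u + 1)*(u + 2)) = u + 1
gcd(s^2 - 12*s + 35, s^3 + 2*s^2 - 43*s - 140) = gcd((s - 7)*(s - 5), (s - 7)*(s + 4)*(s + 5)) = s - 7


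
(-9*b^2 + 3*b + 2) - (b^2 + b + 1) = -10*b^2 + 2*b + 1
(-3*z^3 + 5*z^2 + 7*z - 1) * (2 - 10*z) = 30*z^4 - 56*z^3 - 60*z^2 + 24*z - 2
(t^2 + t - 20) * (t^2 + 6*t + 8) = t^4 + 7*t^3 - 6*t^2 - 112*t - 160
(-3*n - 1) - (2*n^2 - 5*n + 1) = -2*n^2 + 2*n - 2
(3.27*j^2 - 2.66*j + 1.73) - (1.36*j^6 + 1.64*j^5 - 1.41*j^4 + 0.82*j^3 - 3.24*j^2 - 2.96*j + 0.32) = -1.36*j^6 - 1.64*j^5 + 1.41*j^4 - 0.82*j^3 + 6.51*j^2 + 0.3*j + 1.41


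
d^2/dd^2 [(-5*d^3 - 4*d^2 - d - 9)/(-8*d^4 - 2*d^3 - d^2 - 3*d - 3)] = 2*(320*d^9 + 768*d^8 + 456*d^7 + 5022*d^6 + 90*d^5 - 606*d^4 + 181*d^3 - 1044*d^2 + 45*d + 81)/(512*d^12 + 384*d^11 + 288*d^10 + 680*d^9 + 900*d^8 + 474*d^7 + 433*d^6 + 531*d^5 + 360*d^4 + 135*d^3 + 108*d^2 + 81*d + 27)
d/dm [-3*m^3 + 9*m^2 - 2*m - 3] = -9*m^2 + 18*m - 2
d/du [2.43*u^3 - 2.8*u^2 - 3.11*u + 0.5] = 7.29*u^2 - 5.6*u - 3.11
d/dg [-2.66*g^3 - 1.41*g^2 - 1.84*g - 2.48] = -7.98*g^2 - 2.82*g - 1.84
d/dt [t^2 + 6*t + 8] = 2*t + 6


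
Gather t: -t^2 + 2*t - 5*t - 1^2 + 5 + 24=-t^2 - 3*t + 28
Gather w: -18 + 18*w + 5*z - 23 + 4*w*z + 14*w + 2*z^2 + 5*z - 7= w*(4*z + 32) + 2*z^2 + 10*z - 48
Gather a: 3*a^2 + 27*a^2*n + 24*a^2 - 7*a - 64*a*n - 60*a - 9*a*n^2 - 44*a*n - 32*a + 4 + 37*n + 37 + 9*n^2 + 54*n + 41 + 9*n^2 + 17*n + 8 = a^2*(27*n + 27) + a*(-9*n^2 - 108*n - 99) + 18*n^2 + 108*n + 90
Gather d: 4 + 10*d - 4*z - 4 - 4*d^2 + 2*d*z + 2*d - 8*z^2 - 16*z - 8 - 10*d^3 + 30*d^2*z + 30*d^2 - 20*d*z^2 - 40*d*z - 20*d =-10*d^3 + d^2*(30*z + 26) + d*(-20*z^2 - 38*z - 8) - 8*z^2 - 20*z - 8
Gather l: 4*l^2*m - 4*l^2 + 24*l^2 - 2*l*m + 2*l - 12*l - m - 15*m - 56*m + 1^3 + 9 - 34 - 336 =l^2*(4*m + 20) + l*(-2*m - 10) - 72*m - 360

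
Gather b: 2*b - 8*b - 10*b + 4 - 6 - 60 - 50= -16*b - 112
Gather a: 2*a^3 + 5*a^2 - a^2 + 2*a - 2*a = 2*a^3 + 4*a^2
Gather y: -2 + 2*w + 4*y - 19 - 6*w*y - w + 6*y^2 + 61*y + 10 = w + 6*y^2 + y*(65 - 6*w) - 11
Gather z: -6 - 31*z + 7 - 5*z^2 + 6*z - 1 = -5*z^2 - 25*z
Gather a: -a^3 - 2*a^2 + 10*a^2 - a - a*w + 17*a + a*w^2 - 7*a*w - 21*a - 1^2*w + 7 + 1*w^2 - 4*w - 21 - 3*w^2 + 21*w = -a^3 + 8*a^2 + a*(w^2 - 8*w - 5) - 2*w^2 + 16*w - 14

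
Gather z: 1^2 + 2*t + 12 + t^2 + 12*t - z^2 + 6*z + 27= t^2 + 14*t - z^2 + 6*z + 40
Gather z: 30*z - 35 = 30*z - 35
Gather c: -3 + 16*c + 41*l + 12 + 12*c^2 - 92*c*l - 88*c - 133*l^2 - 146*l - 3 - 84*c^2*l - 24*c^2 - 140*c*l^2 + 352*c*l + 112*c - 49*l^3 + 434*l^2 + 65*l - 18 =c^2*(-84*l - 12) + c*(-140*l^2 + 260*l + 40) - 49*l^3 + 301*l^2 - 40*l - 12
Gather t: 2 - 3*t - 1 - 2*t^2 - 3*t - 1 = -2*t^2 - 6*t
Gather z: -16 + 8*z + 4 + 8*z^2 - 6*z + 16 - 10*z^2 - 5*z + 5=-2*z^2 - 3*z + 9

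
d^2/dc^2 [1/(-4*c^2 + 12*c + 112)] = (-c^2 + 3*c + (2*c - 3)^2 + 28)/(2*(-c^2 + 3*c + 28)^3)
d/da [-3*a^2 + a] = 1 - 6*a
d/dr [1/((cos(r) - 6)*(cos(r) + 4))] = 2*(cos(r) - 1)*sin(r)/((cos(r) - 6)^2*(cos(r) + 4)^2)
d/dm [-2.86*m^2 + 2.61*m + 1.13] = 2.61 - 5.72*m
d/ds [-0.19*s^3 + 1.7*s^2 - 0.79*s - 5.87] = -0.57*s^2 + 3.4*s - 0.79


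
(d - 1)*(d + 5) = d^2 + 4*d - 5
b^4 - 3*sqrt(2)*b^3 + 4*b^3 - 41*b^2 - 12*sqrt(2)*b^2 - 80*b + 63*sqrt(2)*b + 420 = (b - 3)*(b + 7)*(b - 5*sqrt(2))*(b + 2*sqrt(2))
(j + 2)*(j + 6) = j^2 + 8*j + 12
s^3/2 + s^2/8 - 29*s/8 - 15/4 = (s/2 + 1)*(s - 3)*(s + 5/4)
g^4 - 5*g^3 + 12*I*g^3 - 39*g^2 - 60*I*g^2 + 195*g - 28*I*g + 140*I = (g - 5)*(g + I)*(g + 4*I)*(g + 7*I)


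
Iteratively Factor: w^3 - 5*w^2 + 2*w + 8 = (w + 1)*(w^2 - 6*w + 8) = (w - 2)*(w + 1)*(w - 4)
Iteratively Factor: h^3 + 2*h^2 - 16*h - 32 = (h + 2)*(h^2 - 16) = (h - 4)*(h + 2)*(h + 4)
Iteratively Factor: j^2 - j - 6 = (j - 3)*(j + 2)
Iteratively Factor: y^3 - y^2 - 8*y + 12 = (y - 2)*(y^2 + y - 6) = (y - 2)^2*(y + 3)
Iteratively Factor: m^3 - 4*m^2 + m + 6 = (m - 2)*(m^2 - 2*m - 3) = (m - 3)*(m - 2)*(m + 1)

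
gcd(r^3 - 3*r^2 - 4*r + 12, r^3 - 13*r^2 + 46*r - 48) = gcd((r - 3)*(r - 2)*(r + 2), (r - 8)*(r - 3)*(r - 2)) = r^2 - 5*r + 6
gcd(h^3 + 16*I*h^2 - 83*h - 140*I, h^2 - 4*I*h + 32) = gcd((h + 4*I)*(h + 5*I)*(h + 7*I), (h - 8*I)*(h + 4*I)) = h + 4*I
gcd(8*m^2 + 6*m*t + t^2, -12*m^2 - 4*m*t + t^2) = 2*m + t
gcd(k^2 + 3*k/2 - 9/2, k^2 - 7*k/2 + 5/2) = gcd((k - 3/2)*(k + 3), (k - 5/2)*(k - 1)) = 1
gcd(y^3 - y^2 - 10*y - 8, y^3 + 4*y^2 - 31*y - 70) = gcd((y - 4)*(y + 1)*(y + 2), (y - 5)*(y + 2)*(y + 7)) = y + 2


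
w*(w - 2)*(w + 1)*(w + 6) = w^4 + 5*w^3 - 8*w^2 - 12*w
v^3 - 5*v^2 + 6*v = v*(v - 3)*(v - 2)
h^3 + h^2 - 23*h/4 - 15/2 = (h - 5/2)*(h + 3/2)*(h + 2)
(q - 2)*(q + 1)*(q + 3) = q^3 + 2*q^2 - 5*q - 6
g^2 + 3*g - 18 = (g - 3)*(g + 6)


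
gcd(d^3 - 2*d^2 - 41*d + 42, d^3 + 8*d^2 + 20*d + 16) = 1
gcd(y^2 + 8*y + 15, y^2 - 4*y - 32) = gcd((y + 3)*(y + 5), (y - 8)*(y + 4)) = 1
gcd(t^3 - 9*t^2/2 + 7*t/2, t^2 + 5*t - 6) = t - 1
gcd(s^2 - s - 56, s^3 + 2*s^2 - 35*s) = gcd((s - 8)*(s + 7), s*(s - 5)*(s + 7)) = s + 7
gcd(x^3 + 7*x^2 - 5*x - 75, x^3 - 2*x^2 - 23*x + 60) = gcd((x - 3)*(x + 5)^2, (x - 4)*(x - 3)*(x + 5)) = x^2 + 2*x - 15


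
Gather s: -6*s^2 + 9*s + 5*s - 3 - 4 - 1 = -6*s^2 + 14*s - 8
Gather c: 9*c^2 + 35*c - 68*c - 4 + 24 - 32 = 9*c^2 - 33*c - 12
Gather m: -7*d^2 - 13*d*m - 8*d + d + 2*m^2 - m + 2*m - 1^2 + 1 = -7*d^2 - 7*d + 2*m^2 + m*(1 - 13*d)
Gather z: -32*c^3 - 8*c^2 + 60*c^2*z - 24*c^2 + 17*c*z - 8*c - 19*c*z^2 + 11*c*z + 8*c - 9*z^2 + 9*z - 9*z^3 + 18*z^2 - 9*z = -32*c^3 - 32*c^2 - 9*z^3 + z^2*(9 - 19*c) + z*(60*c^2 + 28*c)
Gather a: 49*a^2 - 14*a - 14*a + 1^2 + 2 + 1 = 49*a^2 - 28*a + 4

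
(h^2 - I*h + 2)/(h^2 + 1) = (h - 2*I)/(h - I)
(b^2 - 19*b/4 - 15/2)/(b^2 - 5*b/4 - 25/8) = 2*(b - 6)/(2*b - 5)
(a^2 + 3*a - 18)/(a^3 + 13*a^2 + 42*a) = (a - 3)/(a*(a + 7))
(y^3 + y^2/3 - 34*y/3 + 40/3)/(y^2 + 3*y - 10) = (3*y^2 + 7*y - 20)/(3*(y + 5))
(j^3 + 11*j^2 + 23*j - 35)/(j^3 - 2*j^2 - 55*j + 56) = (j + 5)/(j - 8)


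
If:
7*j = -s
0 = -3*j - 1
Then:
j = -1/3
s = 7/3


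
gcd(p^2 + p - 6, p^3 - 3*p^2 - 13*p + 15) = p + 3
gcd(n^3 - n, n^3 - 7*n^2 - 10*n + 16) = n - 1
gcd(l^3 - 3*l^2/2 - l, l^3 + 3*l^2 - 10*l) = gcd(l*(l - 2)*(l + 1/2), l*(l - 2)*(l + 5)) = l^2 - 2*l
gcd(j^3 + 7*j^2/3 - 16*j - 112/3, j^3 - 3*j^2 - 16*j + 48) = j^2 - 16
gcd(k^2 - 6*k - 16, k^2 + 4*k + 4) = k + 2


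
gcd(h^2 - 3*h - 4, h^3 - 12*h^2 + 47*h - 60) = h - 4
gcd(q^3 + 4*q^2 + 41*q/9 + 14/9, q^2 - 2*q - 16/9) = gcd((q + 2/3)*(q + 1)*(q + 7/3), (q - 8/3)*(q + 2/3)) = q + 2/3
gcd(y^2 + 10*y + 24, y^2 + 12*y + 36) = y + 6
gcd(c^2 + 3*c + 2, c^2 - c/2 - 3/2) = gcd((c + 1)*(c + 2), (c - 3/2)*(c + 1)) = c + 1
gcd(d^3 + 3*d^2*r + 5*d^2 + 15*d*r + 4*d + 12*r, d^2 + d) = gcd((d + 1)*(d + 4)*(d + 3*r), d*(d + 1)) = d + 1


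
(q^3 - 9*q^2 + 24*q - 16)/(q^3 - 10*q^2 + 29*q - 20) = (q - 4)/(q - 5)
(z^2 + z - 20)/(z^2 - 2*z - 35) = (z - 4)/(z - 7)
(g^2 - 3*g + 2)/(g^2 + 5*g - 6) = (g - 2)/(g + 6)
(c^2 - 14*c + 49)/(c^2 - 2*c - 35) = (c - 7)/(c + 5)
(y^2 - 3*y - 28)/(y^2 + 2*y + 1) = (y^2 - 3*y - 28)/(y^2 + 2*y + 1)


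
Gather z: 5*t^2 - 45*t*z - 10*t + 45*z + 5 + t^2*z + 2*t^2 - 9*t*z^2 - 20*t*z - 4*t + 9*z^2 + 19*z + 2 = 7*t^2 - 14*t + z^2*(9 - 9*t) + z*(t^2 - 65*t + 64) + 7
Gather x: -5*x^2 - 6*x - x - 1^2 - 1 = -5*x^2 - 7*x - 2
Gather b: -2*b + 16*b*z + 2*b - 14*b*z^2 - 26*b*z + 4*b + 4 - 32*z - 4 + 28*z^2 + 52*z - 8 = b*(-14*z^2 - 10*z + 4) + 28*z^2 + 20*z - 8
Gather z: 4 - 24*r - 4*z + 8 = -24*r - 4*z + 12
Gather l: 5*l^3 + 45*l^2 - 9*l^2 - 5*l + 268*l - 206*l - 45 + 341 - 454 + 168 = 5*l^3 + 36*l^2 + 57*l + 10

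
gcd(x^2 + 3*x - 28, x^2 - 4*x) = x - 4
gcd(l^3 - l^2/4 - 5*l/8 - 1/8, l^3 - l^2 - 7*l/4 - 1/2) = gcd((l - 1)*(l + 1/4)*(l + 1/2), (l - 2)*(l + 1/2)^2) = l + 1/2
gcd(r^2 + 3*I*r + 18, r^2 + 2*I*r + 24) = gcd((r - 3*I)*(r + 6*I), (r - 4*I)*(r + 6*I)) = r + 6*I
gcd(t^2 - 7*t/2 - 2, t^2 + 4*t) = 1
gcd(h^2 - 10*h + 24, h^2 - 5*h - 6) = h - 6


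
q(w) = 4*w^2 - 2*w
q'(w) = 8*w - 2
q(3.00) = 30.00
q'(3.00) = 22.00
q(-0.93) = 5.32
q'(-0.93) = -9.44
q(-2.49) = 29.78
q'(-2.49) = -21.92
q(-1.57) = 13.00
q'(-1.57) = -14.56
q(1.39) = 4.95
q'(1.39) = 9.12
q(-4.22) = 79.67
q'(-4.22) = -35.76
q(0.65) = 0.39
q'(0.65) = 3.20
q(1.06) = 2.37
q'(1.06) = 6.48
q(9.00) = 306.00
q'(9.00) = 70.00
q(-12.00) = 600.00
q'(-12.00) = -98.00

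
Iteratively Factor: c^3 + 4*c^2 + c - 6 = (c + 2)*(c^2 + 2*c - 3) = (c - 1)*(c + 2)*(c + 3)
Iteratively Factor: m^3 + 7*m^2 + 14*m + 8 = (m + 1)*(m^2 + 6*m + 8) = (m + 1)*(m + 4)*(m + 2)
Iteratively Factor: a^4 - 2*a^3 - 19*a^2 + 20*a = (a - 5)*(a^3 + 3*a^2 - 4*a) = a*(a - 5)*(a^2 + 3*a - 4) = a*(a - 5)*(a - 1)*(a + 4)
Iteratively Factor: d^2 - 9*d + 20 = (d - 4)*(d - 5)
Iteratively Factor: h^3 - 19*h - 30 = (h - 5)*(h^2 + 5*h + 6) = (h - 5)*(h + 3)*(h + 2)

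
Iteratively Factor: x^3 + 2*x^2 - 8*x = (x - 2)*(x^2 + 4*x) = x*(x - 2)*(x + 4)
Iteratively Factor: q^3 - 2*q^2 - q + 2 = (q + 1)*(q^2 - 3*q + 2) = (q - 2)*(q + 1)*(q - 1)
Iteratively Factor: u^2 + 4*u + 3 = (u + 3)*(u + 1)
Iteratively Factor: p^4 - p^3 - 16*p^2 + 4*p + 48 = (p - 2)*(p^3 + p^2 - 14*p - 24) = (p - 4)*(p - 2)*(p^2 + 5*p + 6) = (p - 4)*(p - 2)*(p + 2)*(p + 3)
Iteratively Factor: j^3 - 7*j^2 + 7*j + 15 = (j - 3)*(j^2 - 4*j - 5) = (j - 3)*(j + 1)*(j - 5)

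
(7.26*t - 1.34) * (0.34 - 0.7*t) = -5.082*t^2 + 3.4064*t - 0.4556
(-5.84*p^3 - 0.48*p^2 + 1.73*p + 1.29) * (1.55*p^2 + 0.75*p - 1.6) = -9.052*p^5 - 5.124*p^4 + 11.6655*p^3 + 4.065*p^2 - 1.8005*p - 2.064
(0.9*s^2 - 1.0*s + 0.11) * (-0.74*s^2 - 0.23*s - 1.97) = -0.666*s^4 + 0.533*s^3 - 1.6244*s^2 + 1.9447*s - 0.2167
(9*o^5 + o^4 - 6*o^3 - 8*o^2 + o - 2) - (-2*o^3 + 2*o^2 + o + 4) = 9*o^5 + o^4 - 4*o^3 - 10*o^2 - 6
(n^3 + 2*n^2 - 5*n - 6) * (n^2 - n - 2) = n^5 + n^4 - 9*n^3 - 5*n^2 + 16*n + 12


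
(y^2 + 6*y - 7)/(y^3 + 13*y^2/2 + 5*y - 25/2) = 2*(y + 7)/(2*y^2 + 15*y + 25)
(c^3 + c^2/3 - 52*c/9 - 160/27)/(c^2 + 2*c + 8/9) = (9*c^2 - 9*c - 40)/(3*(3*c + 2))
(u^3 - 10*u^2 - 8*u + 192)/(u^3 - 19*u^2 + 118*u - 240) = (u + 4)/(u - 5)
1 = 1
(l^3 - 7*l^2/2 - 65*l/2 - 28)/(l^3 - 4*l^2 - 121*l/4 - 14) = 2*(l + 1)/(2*l + 1)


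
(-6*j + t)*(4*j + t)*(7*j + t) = -168*j^3 - 38*j^2*t + 5*j*t^2 + t^3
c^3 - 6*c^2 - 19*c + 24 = (c - 8)*(c - 1)*(c + 3)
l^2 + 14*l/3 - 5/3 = (l - 1/3)*(l + 5)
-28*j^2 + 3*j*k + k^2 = (-4*j + k)*(7*j + k)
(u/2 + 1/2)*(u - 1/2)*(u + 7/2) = u^3/2 + 2*u^2 + 5*u/8 - 7/8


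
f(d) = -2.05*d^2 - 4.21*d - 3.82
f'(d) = -4.1*d - 4.21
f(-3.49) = -14.10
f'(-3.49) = 10.10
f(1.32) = -12.95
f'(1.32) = -9.62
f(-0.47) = -2.29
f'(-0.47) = -2.28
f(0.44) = -6.07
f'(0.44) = -6.01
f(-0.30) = -2.74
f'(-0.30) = -2.98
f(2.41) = -25.87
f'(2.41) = -14.09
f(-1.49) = -2.10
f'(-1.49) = 1.90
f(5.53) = -89.79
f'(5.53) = -26.88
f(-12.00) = -248.50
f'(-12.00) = 44.99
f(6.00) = -102.88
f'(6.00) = -28.81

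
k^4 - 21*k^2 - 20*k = k*(k - 5)*(k + 1)*(k + 4)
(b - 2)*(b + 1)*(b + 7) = b^3 + 6*b^2 - 9*b - 14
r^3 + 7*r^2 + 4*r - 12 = (r - 1)*(r + 2)*(r + 6)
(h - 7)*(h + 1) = h^2 - 6*h - 7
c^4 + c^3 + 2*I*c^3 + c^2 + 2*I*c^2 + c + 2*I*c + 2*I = (c + 1)*(c - I)*(c + I)*(c + 2*I)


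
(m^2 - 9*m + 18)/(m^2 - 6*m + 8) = (m^2 - 9*m + 18)/(m^2 - 6*m + 8)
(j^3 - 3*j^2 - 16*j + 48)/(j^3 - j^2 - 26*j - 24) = (j^2 - 7*j + 12)/(j^2 - 5*j - 6)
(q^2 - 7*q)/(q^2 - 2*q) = (q - 7)/(q - 2)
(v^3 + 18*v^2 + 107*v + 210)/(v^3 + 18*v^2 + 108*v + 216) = (v^2 + 12*v + 35)/(v^2 + 12*v + 36)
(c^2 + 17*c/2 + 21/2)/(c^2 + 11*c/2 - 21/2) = (2*c + 3)/(2*c - 3)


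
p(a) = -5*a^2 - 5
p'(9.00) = -90.00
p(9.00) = -410.00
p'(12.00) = -120.00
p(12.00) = -725.00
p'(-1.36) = 13.60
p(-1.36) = -14.25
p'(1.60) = -16.00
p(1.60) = -17.80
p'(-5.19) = 51.90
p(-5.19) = -139.68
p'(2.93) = -29.30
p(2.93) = -47.92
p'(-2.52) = 25.20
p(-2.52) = -36.75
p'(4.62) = -46.20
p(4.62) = -111.72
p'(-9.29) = 92.90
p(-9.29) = -436.52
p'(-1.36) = 13.60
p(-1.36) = -14.25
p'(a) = -10*a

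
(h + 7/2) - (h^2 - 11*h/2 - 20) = -h^2 + 13*h/2 + 47/2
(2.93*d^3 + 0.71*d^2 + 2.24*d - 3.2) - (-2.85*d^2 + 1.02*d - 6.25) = 2.93*d^3 + 3.56*d^2 + 1.22*d + 3.05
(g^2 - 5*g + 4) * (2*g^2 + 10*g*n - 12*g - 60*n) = 2*g^4 + 10*g^3*n - 22*g^3 - 110*g^2*n + 68*g^2 + 340*g*n - 48*g - 240*n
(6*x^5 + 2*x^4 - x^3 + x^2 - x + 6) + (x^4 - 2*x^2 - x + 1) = 6*x^5 + 3*x^4 - x^3 - x^2 - 2*x + 7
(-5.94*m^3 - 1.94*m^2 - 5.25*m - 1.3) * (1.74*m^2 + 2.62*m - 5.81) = -10.3356*m^5 - 18.9384*m^4 + 20.2936*m^3 - 4.7456*m^2 + 27.0965*m + 7.553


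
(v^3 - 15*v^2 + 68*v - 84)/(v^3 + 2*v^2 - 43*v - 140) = (v^2 - 8*v + 12)/(v^2 + 9*v + 20)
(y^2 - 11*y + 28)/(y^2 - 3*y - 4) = (y - 7)/(y + 1)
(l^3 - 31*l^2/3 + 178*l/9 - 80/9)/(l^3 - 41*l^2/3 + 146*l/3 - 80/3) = (l - 5/3)/(l - 5)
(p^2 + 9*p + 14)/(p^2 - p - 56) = (p + 2)/(p - 8)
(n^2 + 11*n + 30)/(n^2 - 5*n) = (n^2 + 11*n + 30)/(n*(n - 5))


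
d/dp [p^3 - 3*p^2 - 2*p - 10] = 3*p^2 - 6*p - 2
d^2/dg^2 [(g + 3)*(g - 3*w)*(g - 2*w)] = 6*g - 10*w + 6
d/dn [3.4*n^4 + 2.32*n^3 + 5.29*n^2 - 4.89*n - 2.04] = 13.6*n^3 + 6.96*n^2 + 10.58*n - 4.89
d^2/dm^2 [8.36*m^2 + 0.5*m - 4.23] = 16.7200000000000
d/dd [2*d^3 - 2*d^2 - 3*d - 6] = 6*d^2 - 4*d - 3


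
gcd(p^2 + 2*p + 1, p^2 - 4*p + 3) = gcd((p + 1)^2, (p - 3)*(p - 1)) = 1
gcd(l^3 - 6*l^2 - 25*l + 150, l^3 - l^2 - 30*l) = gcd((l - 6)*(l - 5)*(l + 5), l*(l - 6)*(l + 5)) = l^2 - l - 30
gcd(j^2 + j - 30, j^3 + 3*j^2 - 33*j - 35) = j - 5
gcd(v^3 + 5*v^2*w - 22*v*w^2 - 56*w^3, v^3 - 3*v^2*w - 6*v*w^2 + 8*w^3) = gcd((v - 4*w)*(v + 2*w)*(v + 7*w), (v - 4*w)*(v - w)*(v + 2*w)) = v^2 - 2*v*w - 8*w^2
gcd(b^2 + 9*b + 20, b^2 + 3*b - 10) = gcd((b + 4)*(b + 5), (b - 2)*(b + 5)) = b + 5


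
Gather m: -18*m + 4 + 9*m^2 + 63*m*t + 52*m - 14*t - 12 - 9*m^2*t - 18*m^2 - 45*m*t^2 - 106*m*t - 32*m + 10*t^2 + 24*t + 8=m^2*(-9*t - 9) + m*(-45*t^2 - 43*t + 2) + 10*t^2 + 10*t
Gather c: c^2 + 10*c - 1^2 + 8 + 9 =c^2 + 10*c + 16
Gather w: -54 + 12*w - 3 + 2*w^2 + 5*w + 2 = 2*w^2 + 17*w - 55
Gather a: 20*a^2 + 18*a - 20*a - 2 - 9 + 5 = 20*a^2 - 2*a - 6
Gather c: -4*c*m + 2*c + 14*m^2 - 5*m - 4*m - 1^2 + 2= c*(2 - 4*m) + 14*m^2 - 9*m + 1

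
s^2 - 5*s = s*(s - 5)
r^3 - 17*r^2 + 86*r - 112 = (r - 8)*(r - 7)*(r - 2)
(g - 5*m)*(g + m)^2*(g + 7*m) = g^4 + 4*g^3*m - 30*g^2*m^2 - 68*g*m^3 - 35*m^4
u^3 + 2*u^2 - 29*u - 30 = (u - 5)*(u + 1)*(u + 6)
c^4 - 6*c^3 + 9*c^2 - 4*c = c*(c - 4)*(c - 1)^2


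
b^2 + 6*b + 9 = (b + 3)^2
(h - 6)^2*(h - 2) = h^3 - 14*h^2 + 60*h - 72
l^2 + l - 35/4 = (l - 5/2)*(l + 7/2)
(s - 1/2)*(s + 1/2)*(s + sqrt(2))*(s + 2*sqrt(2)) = s^4 + 3*sqrt(2)*s^3 + 15*s^2/4 - 3*sqrt(2)*s/4 - 1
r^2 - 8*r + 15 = (r - 5)*(r - 3)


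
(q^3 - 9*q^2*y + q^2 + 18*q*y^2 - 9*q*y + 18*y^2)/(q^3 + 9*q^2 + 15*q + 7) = (q^2 - 9*q*y + 18*y^2)/(q^2 + 8*q + 7)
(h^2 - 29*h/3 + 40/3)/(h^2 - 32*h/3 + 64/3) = (3*h - 5)/(3*h - 8)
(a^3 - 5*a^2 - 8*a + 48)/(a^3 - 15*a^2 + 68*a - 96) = (a^2 - a - 12)/(a^2 - 11*a + 24)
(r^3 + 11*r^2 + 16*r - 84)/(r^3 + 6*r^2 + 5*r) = (r^3 + 11*r^2 + 16*r - 84)/(r*(r^2 + 6*r + 5))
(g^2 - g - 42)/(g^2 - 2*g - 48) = (g - 7)/(g - 8)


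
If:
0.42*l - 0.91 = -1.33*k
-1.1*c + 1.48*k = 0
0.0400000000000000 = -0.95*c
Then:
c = -0.04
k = -0.03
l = 2.27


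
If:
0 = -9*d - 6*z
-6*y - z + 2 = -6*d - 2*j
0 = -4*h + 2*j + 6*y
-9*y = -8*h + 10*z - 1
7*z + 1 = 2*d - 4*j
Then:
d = -6/275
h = 31/220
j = -7/22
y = 1/5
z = 9/275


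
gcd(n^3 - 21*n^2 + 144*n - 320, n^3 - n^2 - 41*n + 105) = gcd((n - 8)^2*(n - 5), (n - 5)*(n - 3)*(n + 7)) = n - 5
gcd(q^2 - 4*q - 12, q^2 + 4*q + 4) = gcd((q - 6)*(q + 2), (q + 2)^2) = q + 2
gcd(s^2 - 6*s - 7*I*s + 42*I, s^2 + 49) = s - 7*I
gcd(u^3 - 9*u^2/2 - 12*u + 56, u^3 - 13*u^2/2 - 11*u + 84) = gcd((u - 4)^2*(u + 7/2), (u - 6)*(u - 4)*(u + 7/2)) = u^2 - u/2 - 14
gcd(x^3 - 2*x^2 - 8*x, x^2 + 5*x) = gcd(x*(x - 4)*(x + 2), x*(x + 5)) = x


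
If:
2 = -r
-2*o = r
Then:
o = 1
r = -2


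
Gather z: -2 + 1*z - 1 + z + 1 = 2*z - 2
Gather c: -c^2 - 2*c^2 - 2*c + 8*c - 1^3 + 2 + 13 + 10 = -3*c^2 + 6*c + 24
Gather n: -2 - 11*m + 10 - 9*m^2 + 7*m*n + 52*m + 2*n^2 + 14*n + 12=-9*m^2 + 41*m + 2*n^2 + n*(7*m + 14) + 20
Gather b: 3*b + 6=3*b + 6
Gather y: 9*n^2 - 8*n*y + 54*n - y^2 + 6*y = 9*n^2 + 54*n - y^2 + y*(6 - 8*n)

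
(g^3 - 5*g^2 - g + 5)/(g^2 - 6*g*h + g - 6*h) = (g^2 - 6*g + 5)/(g - 6*h)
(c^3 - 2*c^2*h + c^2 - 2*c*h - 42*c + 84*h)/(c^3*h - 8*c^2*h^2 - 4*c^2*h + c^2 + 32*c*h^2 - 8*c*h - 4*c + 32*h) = (c^3 - 2*c^2*h + c^2 - 2*c*h - 42*c + 84*h)/(c^3*h - 8*c^2*h^2 - 4*c^2*h + c^2 + 32*c*h^2 - 8*c*h - 4*c + 32*h)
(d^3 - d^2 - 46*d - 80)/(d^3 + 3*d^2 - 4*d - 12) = (d^2 - 3*d - 40)/(d^2 + d - 6)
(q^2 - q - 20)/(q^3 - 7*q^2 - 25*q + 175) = (q + 4)/(q^2 - 2*q - 35)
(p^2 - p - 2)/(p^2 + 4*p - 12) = (p + 1)/(p + 6)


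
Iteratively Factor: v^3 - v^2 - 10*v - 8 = (v - 4)*(v^2 + 3*v + 2) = (v - 4)*(v + 1)*(v + 2)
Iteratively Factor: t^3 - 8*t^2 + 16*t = (t - 4)*(t^2 - 4*t) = t*(t - 4)*(t - 4)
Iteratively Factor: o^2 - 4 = (o - 2)*(o + 2)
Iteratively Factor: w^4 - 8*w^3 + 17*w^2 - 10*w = (w - 1)*(w^3 - 7*w^2 + 10*w) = (w - 2)*(w - 1)*(w^2 - 5*w) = (w - 5)*(w - 2)*(w - 1)*(w)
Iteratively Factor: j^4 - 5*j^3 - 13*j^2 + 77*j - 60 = (j - 5)*(j^3 - 13*j + 12) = (j - 5)*(j + 4)*(j^2 - 4*j + 3) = (j - 5)*(j - 1)*(j + 4)*(j - 3)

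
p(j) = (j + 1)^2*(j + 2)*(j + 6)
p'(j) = (j + 1)^2*(j + 2) + (j + 1)^2*(j + 6) + (j + 2)*(j + 6)*(2*j + 2)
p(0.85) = 66.82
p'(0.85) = 105.43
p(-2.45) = -3.36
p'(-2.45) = 11.15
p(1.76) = 222.26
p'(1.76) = 248.82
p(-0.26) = 5.47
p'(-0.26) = 18.88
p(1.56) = 176.38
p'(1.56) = 210.67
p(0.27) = 22.96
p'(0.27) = 49.93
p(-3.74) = -29.52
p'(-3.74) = 25.45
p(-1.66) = 0.64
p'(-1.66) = 0.09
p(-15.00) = 22932.00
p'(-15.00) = -7588.00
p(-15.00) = 22932.00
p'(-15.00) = -7588.00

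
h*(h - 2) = h^2 - 2*h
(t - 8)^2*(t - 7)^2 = t^4 - 30*t^3 + 337*t^2 - 1680*t + 3136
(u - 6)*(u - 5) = u^2 - 11*u + 30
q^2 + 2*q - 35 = (q - 5)*(q + 7)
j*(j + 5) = j^2 + 5*j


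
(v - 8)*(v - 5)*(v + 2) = v^3 - 11*v^2 + 14*v + 80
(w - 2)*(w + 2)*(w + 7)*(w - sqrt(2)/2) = w^4 - sqrt(2)*w^3/2 + 7*w^3 - 7*sqrt(2)*w^2/2 - 4*w^2 - 28*w + 2*sqrt(2)*w + 14*sqrt(2)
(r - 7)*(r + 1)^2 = r^3 - 5*r^2 - 13*r - 7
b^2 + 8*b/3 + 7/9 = (b + 1/3)*(b + 7/3)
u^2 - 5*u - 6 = (u - 6)*(u + 1)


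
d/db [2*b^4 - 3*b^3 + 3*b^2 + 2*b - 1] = 8*b^3 - 9*b^2 + 6*b + 2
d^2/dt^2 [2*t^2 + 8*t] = 4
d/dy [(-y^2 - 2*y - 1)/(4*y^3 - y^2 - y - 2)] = (2*(y + 1)*(-4*y^3 + y^2 + y + 2) - (-12*y^2 + 2*y + 1)*(y^2 + 2*y + 1))/(-4*y^3 + y^2 + y + 2)^2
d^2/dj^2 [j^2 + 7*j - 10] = 2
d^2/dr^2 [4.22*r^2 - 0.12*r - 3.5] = 8.44000000000000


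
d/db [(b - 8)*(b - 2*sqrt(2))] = 2*b - 8 - 2*sqrt(2)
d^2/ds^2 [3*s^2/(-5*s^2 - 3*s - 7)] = 6*(15*s^3 + 105*s^2 - 49)/(125*s^6 + 225*s^5 + 660*s^4 + 657*s^3 + 924*s^2 + 441*s + 343)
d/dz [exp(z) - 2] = exp(z)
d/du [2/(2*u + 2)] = -1/(u + 1)^2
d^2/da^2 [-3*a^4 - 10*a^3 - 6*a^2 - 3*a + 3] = -36*a^2 - 60*a - 12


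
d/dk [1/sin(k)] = -cos(k)/sin(k)^2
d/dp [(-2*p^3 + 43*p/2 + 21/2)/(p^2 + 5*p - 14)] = (-4*p^4 - 40*p^3 + 125*p^2 - 42*p - 707)/(2*(p^4 + 10*p^3 - 3*p^2 - 140*p + 196))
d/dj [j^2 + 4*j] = 2*j + 4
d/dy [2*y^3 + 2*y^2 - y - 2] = 6*y^2 + 4*y - 1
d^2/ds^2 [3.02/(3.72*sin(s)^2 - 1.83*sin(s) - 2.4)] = (167.167872*sin(s)^4 - 61.676856*sin(s)^3 - 132.78789*sin(s)^2 + 110.089872*sin(s) - 74.152476)/(-3.72*sin(s)^2 + 1.83*sin(s) + 2.4)^3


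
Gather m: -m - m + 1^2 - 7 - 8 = -2*m - 14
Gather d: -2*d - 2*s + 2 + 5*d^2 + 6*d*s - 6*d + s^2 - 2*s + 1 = 5*d^2 + d*(6*s - 8) + s^2 - 4*s + 3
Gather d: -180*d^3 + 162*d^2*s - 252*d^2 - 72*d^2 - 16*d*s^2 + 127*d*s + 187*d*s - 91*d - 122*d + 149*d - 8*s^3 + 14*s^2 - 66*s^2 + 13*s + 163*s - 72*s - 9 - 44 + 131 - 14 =-180*d^3 + d^2*(162*s - 324) + d*(-16*s^2 + 314*s - 64) - 8*s^3 - 52*s^2 + 104*s + 64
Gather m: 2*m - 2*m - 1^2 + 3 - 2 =0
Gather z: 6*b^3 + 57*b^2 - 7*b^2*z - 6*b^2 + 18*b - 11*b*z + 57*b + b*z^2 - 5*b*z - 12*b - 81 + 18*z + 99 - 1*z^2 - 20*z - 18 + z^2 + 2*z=6*b^3 + 51*b^2 + b*z^2 + 63*b + z*(-7*b^2 - 16*b)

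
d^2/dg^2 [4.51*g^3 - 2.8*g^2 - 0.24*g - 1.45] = 27.06*g - 5.6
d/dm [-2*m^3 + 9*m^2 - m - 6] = -6*m^2 + 18*m - 1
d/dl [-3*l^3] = -9*l^2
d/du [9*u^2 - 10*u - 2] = 18*u - 10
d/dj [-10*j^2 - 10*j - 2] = -20*j - 10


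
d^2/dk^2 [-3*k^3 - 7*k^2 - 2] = -18*k - 14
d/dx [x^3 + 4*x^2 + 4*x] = 3*x^2 + 8*x + 4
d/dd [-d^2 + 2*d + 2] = 2 - 2*d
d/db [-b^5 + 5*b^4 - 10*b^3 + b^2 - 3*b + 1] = -5*b^4 + 20*b^3 - 30*b^2 + 2*b - 3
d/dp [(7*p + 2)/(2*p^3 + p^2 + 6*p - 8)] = (14*p^3 + 7*p^2 + 42*p - 2*(7*p + 2)*(3*p^2 + p + 3) - 56)/(2*p^3 + p^2 + 6*p - 8)^2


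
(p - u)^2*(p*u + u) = p^3*u - 2*p^2*u^2 + p^2*u + p*u^3 - 2*p*u^2 + u^3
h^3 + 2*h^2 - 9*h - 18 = (h - 3)*(h + 2)*(h + 3)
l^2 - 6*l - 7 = (l - 7)*(l + 1)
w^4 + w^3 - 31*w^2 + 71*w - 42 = (w - 3)*(w - 2)*(w - 1)*(w + 7)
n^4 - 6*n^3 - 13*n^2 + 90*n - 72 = (n - 6)*(n - 3)*(n - 1)*(n + 4)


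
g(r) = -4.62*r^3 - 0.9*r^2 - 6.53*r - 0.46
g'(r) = -13.86*r^2 - 1.8*r - 6.53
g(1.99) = -53.43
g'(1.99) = -65.00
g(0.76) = -7.97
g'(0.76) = -15.90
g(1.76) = -39.93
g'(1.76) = -52.63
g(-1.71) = 31.18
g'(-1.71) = -43.98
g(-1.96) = 43.67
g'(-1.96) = -56.25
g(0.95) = -11.44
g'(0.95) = -20.75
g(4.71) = -533.91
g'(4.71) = -322.48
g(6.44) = -1313.80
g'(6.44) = -592.95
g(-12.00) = 7931.66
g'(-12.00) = -1980.77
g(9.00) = -3500.11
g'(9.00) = -1145.39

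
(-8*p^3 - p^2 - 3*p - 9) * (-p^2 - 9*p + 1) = 8*p^5 + 73*p^4 + 4*p^3 + 35*p^2 + 78*p - 9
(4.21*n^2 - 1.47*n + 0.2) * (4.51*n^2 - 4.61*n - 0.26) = 18.9871*n^4 - 26.0378*n^3 + 6.5841*n^2 - 0.5398*n - 0.052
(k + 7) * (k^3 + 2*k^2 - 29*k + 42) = k^4 + 9*k^3 - 15*k^2 - 161*k + 294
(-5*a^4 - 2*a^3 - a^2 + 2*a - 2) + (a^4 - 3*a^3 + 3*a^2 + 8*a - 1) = -4*a^4 - 5*a^3 + 2*a^2 + 10*a - 3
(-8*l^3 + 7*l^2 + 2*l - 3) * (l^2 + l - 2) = -8*l^5 - l^4 + 25*l^3 - 15*l^2 - 7*l + 6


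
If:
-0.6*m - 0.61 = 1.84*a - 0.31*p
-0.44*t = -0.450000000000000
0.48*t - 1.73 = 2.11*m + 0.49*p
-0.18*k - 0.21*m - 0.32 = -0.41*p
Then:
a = 0.244204615701628*p - 0.140028192495738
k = 2.54870984728805*p - 1.09265642204031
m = -0.232227488151659*p - 0.587246876346402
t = 1.02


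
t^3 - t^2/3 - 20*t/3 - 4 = (t - 3)*(t + 2/3)*(t + 2)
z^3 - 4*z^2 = z^2*(z - 4)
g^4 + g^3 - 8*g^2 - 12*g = g*(g - 3)*(g + 2)^2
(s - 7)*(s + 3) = s^2 - 4*s - 21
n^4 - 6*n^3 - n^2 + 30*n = n*(n - 5)*(n - 3)*(n + 2)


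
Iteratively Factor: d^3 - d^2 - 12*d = (d + 3)*(d^2 - 4*d) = d*(d + 3)*(d - 4)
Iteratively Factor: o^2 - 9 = (o + 3)*(o - 3)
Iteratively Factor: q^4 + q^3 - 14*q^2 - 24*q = (q - 4)*(q^3 + 5*q^2 + 6*q) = (q - 4)*(q + 2)*(q^2 + 3*q) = q*(q - 4)*(q + 2)*(q + 3)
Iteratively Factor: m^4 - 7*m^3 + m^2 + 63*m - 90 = (m - 3)*(m^3 - 4*m^2 - 11*m + 30) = (m - 3)*(m + 3)*(m^2 - 7*m + 10) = (m - 3)*(m - 2)*(m + 3)*(m - 5)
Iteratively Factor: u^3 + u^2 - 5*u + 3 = (u - 1)*(u^2 + 2*u - 3) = (u - 1)*(u + 3)*(u - 1)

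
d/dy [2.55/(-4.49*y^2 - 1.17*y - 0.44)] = (22.899*y + 2.9835)/(4.49*y^2 + 1.17*y + 0.44)^2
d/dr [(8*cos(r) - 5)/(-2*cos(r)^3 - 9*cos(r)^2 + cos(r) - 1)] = 4*(66*cos(r) - 21*cos(2*r) - 8*cos(3*r) - 18)*sin(r)/(cos(r) + 9*cos(2*r) + cos(3*r) + 11)^2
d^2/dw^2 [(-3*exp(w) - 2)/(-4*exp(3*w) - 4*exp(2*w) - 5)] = (192*exp(6*w) + 432*exp(5*w) + 400*exp(4*w) - 652*exp(3*w) - 720*exp(2*w) - 160*exp(w) + 75)*exp(w)/(64*exp(9*w) + 192*exp(8*w) + 192*exp(7*w) + 304*exp(6*w) + 480*exp(5*w) + 240*exp(4*w) + 300*exp(3*w) + 300*exp(2*w) + 125)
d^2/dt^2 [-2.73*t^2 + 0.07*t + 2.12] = -5.46000000000000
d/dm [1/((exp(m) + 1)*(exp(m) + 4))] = (-2*exp(m) - 5)*exp(m)/(exp(4*m) + 10*exp(3*m) + 33*exp(2*m) + 40*exp(m) + 16)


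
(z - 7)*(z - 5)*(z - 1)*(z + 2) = z^4 - 11*z^3 + 21*z^2 + 59*z - 70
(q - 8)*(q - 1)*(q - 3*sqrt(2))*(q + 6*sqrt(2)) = q^4 - 9*q^3 + 3*sqrt(2)*q^3 - 27*sqrt(2)*q^2 - 28*q^2 + 24*sqrt(2)*q + 324*q - 288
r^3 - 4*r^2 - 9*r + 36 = (r - 4)*(r - 3)*(r + 3)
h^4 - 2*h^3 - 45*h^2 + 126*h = h*(h - 6)*(h - 3)*(h + 7)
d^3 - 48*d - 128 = (d - 8)*(d + 4)^2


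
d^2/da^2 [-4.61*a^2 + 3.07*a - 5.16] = -9.22000000000000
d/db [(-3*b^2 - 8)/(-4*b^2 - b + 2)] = (3*b^2 - 76*b - 8)/(16*b^4 + 8*b^3 - 15*b^2 - 4*b + 4)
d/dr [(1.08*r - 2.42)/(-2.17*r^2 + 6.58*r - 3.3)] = (2.3436*r^2 - 10.5028*r + 12.3596)/(4.7089*r^4 - 28.5572*r^3 + 57.6184*r^2 - 43.428*r + 10.89)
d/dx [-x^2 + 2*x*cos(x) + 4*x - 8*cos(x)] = -2*x*sin(x) - 2*x + 8*sin(x) + 2*cos(x) + 4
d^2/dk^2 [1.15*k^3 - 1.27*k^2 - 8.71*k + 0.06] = 6.9*k - 2.54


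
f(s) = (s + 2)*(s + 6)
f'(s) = 2*s + 8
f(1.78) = 29.41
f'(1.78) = 11.56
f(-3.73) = -3.93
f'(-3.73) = 0.54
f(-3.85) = -3.98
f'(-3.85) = 0.30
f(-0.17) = 10.67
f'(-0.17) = 7.66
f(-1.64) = 1.57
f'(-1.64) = 4.72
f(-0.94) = 5.36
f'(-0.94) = 6.12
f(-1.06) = 4.64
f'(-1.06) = 5.88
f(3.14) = 46.98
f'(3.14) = 14.28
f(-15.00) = 117.00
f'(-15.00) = -22.00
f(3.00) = 45.00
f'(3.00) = 14.00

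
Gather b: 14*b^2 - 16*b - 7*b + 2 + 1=14*b^2 - 23*b + 3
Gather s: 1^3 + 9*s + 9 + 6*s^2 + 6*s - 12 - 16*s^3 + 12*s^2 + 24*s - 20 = -16*s^3 + 18*s^2 + 39*s - 22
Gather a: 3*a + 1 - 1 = 3*a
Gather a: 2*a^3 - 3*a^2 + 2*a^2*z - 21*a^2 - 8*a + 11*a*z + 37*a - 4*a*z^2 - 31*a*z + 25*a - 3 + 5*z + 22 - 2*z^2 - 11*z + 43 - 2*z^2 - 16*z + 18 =2*a^3 + a^2*(2*z - 24) + a*(-4*z^2 - 20*z + 54) - 4*z^2 - 22*z + 80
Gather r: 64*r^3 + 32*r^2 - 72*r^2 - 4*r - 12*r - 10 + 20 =64*r^3 - 40*r^2 - 16*r + 10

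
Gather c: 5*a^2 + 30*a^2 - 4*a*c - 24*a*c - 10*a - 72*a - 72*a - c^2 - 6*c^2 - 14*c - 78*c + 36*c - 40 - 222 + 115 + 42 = 35*a^2 - 154*a - 7*c^2 + c*(-28*a - 56) - 105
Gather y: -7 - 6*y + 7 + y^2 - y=y^2 - 7*y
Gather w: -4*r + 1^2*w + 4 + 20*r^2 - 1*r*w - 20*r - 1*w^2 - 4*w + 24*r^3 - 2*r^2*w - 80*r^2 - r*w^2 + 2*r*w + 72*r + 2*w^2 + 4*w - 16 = 24*r^3 - 60*r^2 + 48*r + w^2*(1 - r) + w*(-2*r^2 + r + 1) - 12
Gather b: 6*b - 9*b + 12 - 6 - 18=-3*b - 12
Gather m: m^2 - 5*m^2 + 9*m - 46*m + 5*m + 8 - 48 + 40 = -4*m^2 - 32*m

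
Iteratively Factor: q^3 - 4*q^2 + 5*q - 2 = (q - 2)*(q^2 - 2*q + 1) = (q - 2)*(q - 1)*(q - 1)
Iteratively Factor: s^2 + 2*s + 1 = (s + 1)*(s + 1)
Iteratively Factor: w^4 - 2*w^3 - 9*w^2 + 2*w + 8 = (w - 4)*(w^3 + 2*w^2 - w - 2) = (w - 4)*(w - 1)*(w^2 + 3*w + 2) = (w - 4)*(w - 1)*(w + 1)*(w + 2)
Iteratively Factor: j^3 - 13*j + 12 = (j - 1)*(j^2 + j - 12) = (j - 3)*(j - 1)*(j + 4)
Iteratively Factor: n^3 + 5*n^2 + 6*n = (n)*(n^2 + 5*n + 6) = n*(n + 3)*(n + 2)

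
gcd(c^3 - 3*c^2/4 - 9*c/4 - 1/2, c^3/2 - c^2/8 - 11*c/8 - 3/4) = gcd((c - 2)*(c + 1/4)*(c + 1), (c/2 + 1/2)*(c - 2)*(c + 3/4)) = c^2 - c - 2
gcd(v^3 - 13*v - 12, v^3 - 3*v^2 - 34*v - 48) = v + 3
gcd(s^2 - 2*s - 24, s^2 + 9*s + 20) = s + 4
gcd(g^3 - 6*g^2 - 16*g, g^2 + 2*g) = g^2 + 2*g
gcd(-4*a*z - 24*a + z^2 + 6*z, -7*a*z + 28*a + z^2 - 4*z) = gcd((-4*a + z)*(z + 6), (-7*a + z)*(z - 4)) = 1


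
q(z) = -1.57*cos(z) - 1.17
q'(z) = 1.57*sin(z)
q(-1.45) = -1.36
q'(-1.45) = -1.56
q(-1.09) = -1.90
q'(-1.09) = -1.39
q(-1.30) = -1.59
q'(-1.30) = -1.51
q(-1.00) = -2.02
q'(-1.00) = -1.32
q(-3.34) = 0.37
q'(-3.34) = 0.31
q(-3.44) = 0.33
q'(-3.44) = 0.46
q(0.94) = -2.10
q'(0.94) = 1.27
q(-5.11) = -1.78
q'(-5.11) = 1.45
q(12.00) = -2.49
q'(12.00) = -0.84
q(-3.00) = 0.38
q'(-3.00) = -0.22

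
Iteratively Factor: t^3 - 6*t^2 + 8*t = (t - 4)*(t^2 - 2*t) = (t - 4)*(t - 2)*(t)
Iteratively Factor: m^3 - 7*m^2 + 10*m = (m)*(m^2 - 7*m + 10) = m*(m - 2)*(m - 5)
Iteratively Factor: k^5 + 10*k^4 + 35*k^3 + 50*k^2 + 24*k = (k)*(k^4 + 10*k^3 + 35*k^2 + 50*k + 24) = k*(k + 1)*(k^3 + 9*k^2 + 26*k + 24) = k*(k + 1)*(k + 2)*(k^2 + 7*k + 12) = k*(k + 1)*(k + 2)*(k + 4)*(k + 3)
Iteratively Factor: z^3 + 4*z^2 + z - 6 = (z + 3)*(z^2 + z - 2) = (z + 2)*(z + 3)*(z - 1)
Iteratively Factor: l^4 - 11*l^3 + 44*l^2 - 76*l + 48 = (l - 2)*(l^3 - 9*l^2 + 26*l - 24) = (l - 2)^2*(l^2 - 7*l + 12) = (l - 4)*(l - 2)^2*(l - 3)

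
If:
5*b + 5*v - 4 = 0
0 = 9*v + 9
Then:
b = 9/5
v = -1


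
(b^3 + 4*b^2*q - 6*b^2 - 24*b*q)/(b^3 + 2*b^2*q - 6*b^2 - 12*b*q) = (b + 4*q)/(b + 2*q)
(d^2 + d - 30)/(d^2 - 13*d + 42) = (d^2 + d - 30)/(d^2 - 13*d + 42)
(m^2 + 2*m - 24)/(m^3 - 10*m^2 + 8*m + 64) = (m + 6)/(m^2 - 6*m - 16)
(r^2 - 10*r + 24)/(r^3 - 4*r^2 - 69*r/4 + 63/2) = 4*(r - 4)/(4*r^2 + 8*r - 21)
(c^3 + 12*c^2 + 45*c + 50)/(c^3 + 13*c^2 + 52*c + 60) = (c + 5)/(c + 6)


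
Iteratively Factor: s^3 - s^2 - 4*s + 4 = (s + 2)*(s^2 - 3*s + 2) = (s - 1)*(s + 2)*(s - 2)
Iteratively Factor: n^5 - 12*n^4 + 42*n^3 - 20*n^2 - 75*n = (n + 1)*(n^4 - 13*n^3 + 55*n^2 - 75*n) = n*(n + 1)*(n^3 - 13*n^2 + 55*n - 75) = n*(n - 5)*(n + 1)*(n^2 - 8*n + 15) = n*(n - 5)*(n - 3)*(n + 1)*(n - 5)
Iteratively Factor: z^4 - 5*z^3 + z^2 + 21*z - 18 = (z - 3)*(z^3 - 2*z^2 - 5*z + 6) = (z - 3)*(z - 1)*(z^2 - z - 6) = (z - 3)*(z - 1)*(z + 2)*(z - 3)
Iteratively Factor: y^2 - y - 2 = (y + 1)*(y - 2)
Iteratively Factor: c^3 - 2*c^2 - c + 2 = (c - 2)*(c^2 - 1) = (c - 2)*(c - 1)*(c + 1)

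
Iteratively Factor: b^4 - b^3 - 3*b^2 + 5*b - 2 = (b + 2)*(b^3 - 3*b^2 + 3*b - 1) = (b - 1)*(b + 2)*(b^2 - 2*b + 1) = (b - 1)^2*(b + 2)*(b - 1)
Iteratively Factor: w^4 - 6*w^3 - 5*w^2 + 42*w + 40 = (w - 5)*(w^3 - w^2 - 10*w - 8) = (w - 5)*(w + 2)*(w^2 - 3*w - 4) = (w - 5)*(w - 4)*(w + 2)*(w + 1)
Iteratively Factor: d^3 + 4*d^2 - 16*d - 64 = (d + 4)*(d^2 - 16) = (d - 4)*(d + 4)*(d + 4)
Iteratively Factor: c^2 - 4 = (c - 2)*(c + 2)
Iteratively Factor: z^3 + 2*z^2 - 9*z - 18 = (z + 2)*(z^2 - 9) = (z - 3)*(z + 2)*(z + 3)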